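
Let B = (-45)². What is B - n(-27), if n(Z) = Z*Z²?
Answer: 21708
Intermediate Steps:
n(Z) = Z³
B = 2025
B - n(-27) = 2025 - 1*(-27)³ = 2025 - 1*(-19683) = 2025 + 19683 = 21708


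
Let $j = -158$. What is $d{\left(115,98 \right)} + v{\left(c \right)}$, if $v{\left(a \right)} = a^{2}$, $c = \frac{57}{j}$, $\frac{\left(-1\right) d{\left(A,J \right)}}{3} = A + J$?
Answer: $- \frac{15948747}{24964} \approx -638.87$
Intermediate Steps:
$d{\left(A,J \right)} = - 3 A - 3 J$ ($d{\left(A,J \right)} = - 3 \left(A + J\right) = - 3 A - 3 J$)
$c = - \frac{57}{158}$ ($c = \frac{57}{-158} = 57 \left(- \frac{1}{158}\right) = - \frac{57}{158} \approx -0.36076$)
$d{\left(115,98 \right)} + v{\left(c \right)} = \left(\left(-3\right) 115 - 294\right) + \left(- \frac{57}{158}\right)^{2} = \left(-345 - 294\right) + \frac{3249}{24964} = -639 + \frac{3249}{24964} = - \frac{15948747}{24964}$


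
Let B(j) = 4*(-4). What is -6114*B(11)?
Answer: 97824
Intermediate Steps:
B(j) = -16
-6114*B(11) = -6114*(-16) = 97824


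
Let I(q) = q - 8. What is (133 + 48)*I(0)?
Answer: -1448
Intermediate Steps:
I(q) = -8 + q
(133 + 48)*I(0) = (133 + 48)*(-8 + 0) = 181*(-8) = -1448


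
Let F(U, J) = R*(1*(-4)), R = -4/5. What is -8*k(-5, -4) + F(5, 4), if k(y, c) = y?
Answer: 216/5 ≈ 43.200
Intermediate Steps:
R = -⅘ (R = -4*⅕ = -⅘ ≈ -0.80000)
F(U, J) = 16/5 (F(U, J) = -4*(-4)/5 = -⅘*(-4) = 16/5)
-8*k(-5, -4) + F(5, 4) = -8*(-5) + 16/5 = 40 + 16/5 = 216/5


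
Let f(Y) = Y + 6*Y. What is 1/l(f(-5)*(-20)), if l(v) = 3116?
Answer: 1/3116 ≈ 0.00032092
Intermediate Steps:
f(Y) = 7*Y
1/l(f(-5)*(-20)) = 1/3116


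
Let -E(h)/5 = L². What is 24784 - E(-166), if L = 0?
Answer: 24784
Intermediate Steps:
E(h) = 0 (E(h) = -5*0² = -5*0 = 0)
24784 - E(-166) = 24784 - 1*0 = 24784 + 0 = 24784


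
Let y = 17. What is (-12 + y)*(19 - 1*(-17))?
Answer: 180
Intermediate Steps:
(-12 + y)*(19 - 1*(-17)) = (-12 + 17)*(19 - 1*(-17)) = 5*(19 + 17) = 5*36 = 180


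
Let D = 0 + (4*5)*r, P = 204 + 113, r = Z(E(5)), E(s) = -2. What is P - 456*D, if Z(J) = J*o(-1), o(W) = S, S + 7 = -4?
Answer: -200323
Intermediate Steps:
S = -11 (S = -7 - 4 = -11)
o(W) = -11
Z(J) = -11*J (Z(J) = J*(-11) = -11*J)
r = 22 (r = -11*(-2) = 22)
P = 317
D = 440 (D = 0 + (4*5)*22 = 0 + 20*22 = 0 + 440 = 440)
P - 456*D = 317 - 456*440 = 317 - 200640 = -200323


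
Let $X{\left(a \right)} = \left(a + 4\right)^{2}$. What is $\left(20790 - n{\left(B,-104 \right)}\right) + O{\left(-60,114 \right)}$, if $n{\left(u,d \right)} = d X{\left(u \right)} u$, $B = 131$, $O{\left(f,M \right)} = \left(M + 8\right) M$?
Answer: $248332098$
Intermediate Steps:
$O{\left(f,M \right)} = M \left(8 + M\right)$ ($O{\left(f,M \right)} = \left(8 + M\right) M = M \left(8 + M\right)$)
$X{\left(a \right)} = \left(4 + a\right)^{2}$
$n{\left(u,d \right)} = d u \left(4 + u\right)^{2}$ ($n{\left(u,d \right)} = d \left(4 + u\right)^{2} u = d u \left(4 + u\right)^{2}$)
$\left(20790 - n{\left(B,-104 \right)}\right) + O{\left(-60,114 \right)} = \left(20790 - \left(-104\right) 131 \left(4 + 131\right)^{2}\right) + 114 \left(8 + 114\right) = \left(20790 - \left(-104\right) 131 \cdot 135^{2}\right) + 114 \cdot 122 = \left(20790 - \left(-104\right) 131 \cdot 18225\right) + 13908 = \left(20790 - -248297400\right) + 13908 = \left(20790 + 248297400\right) + 13908 = 248318190 + 13908 = 248332098$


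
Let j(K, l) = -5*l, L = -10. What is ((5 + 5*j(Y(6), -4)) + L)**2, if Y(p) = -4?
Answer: 9025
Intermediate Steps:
((5 + 5*j(Y(6), -4)) + L)**2 = ((5 + 5*(-5*(-4))) - 10)**2 = ((5 + 5*20) - 10)**2 = ((5 + 100) - 10)**2 = (105 - 10)**2 = 95**2 = 9025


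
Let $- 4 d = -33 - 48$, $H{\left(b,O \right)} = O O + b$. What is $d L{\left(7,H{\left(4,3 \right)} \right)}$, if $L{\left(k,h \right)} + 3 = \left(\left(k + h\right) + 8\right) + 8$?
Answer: $\frac{2673}{4} \approx 668.25$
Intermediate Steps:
$H{\left(b,O \right)} = b + O^{2}$ ($H{\left(b,O \right)} = O^{2} + b = b + O^{2}$)
$L{\left(k,h \right)} = 13 + h + k$ ($L{\left(k,h \right)} = -3 + \left(\left(\left(k + h\right) + 8\right) + 8\right) = -3 + \left(\left(\left(h + k\right) + 8\right) + 8\right) = -3 + \left(\left(8 + h + k\right) + 8\right) = -3 + \left(16 + h + k\right) = 13 + h + k$)
$d = \frac{81}{4}$ ($d = - \frac{-33 - 48}{4} = \left(- \frac{1}{4}\right) \left(-81\right) = \frac{81}{4} \approx 20.25$)
$d L{\left(7,H{\left(4,3 \right)} \right)} = \frac{81 \left(13 + \left(4 + 3^{2}\right) + 7\right)}{4} = \frac{81 \left(13 + \left(4 + 9\right) + 7\right)}{4} = \frac{81 \left(13 + 13 + 7\right)}{4} = \frac{81}{4} \cdot 33 = \frac{2673}{4}$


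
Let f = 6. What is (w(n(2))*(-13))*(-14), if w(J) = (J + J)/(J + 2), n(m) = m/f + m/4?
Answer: 1820/17 ≈ 107.06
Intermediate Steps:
n(m) = 5*m/12 (n(m) = m/6 + m/4 = 5*m/12)
w(J) = 2*J/(2 + J) (w(J) = (2*J)/(2 + J) = 2*J/(2 + J))
(w(n(2))*(-13))*(-14) = ((2*((5/12)*2)/(2 + (5/12)*2))*(-13))*(-14) = ((2*(⅚)/(2 + ⅚))*(-13))*(-14) = ((2*(⅚)/(17/6))*(-13))*(-14) = ((2*(⅚)*(6/17))*(-13))*(-14) = ((10/17)*(-13))*(-14) = -130/17*(-14) = 1820/17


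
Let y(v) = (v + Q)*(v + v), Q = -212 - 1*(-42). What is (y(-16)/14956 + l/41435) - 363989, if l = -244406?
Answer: -56392017258639/154925465 ≈ -3.6399e+5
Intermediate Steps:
Q = -170 (Q = -212 + 42 = -170)
y(v) = 2*v*(-170 + v) (y(v) = (v - 170)*(v + v) = (-170 + v)*(2*v) = 2*v*(-170 + v))
(y(-16)/14956 + l/41435) - 363989 = ((2*(-16)*(-170 - 16))/14956 - 244406/41435) - 363989 = ((2*(-16)*(-186))*(1/14956) - 244406*1/41435) - 363989 = (5952*(1/14956) - 244406/41435) - 363989 = (1488/3739 - 244406/41435) - 363989 = -852178754/154925465 - 363989 = -56392017258639/154925465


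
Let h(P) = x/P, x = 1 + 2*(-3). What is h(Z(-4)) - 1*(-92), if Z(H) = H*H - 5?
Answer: 1007/11 ≈ 91.545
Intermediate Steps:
x = -5 (x = 1 - 6 = -5)
Z(H) = -5 + H² (Z(H) = H² - 5 = -5 + H²)
h(P) = -5/P
h(Z(-4)) - 1*(-92) = -5/(-5 + (-4)²) - 1*(-92) = -5/(-5 + 16) + 92 = -5/11 + 92 = 1007/11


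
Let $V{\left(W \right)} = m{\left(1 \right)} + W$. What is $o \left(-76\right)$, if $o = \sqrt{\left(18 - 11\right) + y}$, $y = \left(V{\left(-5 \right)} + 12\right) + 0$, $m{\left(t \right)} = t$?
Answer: $- 76 \sqrt{15} \approx -294.35$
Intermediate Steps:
$V{\left(W \right)} = 1 + W$
$y = 8$ ($y = \left(\left(1 - 5\right) + 12\right) + 0 = \left(-4 + 12\right) + 0 = 8 + 0 = 8$)
$o = \sqrt{15}$ ($o = \sqrt{\left(18 - 11\right) + 8} = \sqrt{7 + 8} = \sqrt{15} \approx 3.873$)
$o \left(-76\right) = \sqrt{15} \left(-76\right) = - 76 \sqrt{15}$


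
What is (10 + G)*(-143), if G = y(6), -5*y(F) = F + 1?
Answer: -6149/5 ≈ -1229.8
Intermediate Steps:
y(F) = -1/5 - F/5 (y(F) = -(F + 1)/5 = -(1 + F)/5 = -1/5 - F/5)
G = -7/5 (G = -1/5 - 1/5*6 = -1/5 - 6/5 = -7/5 ≈ -1.4000)
(10 + G)*(-143) = (10 - 7/5)*(-143) = (43/5)*(-143) = -6149/5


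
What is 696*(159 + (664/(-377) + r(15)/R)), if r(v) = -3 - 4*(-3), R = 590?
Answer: 419736036/3835 ≈ 1.0945e+5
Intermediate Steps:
r(v) = 9 (r(v) = -3 + 12 = 9)
696*(159 + (664/(-377) + r(15)/R)) = 696*(159 + (664/(-377) + 9/590)) = 696*(159 + (664*(-1/377) + 9*(1/590))) = 696*(159 + (-664/377 + 9/590)) = 696*(159 - 388367/222430) = 696*(34978003/222430) = 419736036/3835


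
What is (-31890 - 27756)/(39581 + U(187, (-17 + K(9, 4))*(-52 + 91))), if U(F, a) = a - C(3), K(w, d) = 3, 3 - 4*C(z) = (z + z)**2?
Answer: -238584/156173 ≈ -1.5277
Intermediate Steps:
C(z) = 3/4 - z**2 (C(z) = 3/4 - (z + z)**2/4 = 3/4 - 4*z**2/4 = 3/4 - z**2)
U(F, a) = 33/4 + a (U(F, a) = a - (3/4 - 1*3**2) = a - (3/4 - 1*9) = a - (3/4 - 9) = a - 1*(-33/4) = a + 33/4 = 33/4 + a)
(-31890 - 27756)/(39581 + U(187, (-17 + K(9, 4))*(-52 + 91))) = (-31890 - 27756)/(39581 + (33/4 + (-17 + 3)*(-52 + 91))) = -59646/(39581 + (33/4 - 14*39)) = -59646/(39581 + (33/4 - 546)) = -59646/(39581 - 2151/4) = -59646/156173/4 = -59646*4/156173 = -238584/156173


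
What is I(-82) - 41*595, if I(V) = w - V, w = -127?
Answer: -24440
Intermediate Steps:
I(V) = -127 - V
I(-82) - 41*595 = (-127 - 1*(-82)) - 41*595 = (-127 + 82) - 24395 = -45 - 24395 = -24440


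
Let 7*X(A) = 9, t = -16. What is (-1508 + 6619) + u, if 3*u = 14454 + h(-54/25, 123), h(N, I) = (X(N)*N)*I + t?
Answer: 5150147/525 ≈ 9809.8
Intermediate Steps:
X(A) = 9/7 (X(A) = (⅐)*9 = 9/7)
h(N, I) = -16 + 9*I*N/7 (h(N, I) = (9*N/7)*I - 16 = 9*I*N/7 - 16 = -16 + 9*I*N/7)
u = 2466872/525 (u = (14454 + (-16 + (9/7)*123*(-54/25)))/3 = (14454 + (-16 - 59778/175))/3 = (14454 - 62578/175)/3 = (⅓)*(2466872/175) = 2466872/525 ≈ 4698.8)
(-1508 + 6619) + u = (-1508 + 6619) + 2466872/525 = 5111 + 2466872/525 = 5150147/525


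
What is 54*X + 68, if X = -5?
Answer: -202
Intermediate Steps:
54*X + 68 = 54*(-5) + 68 = -270 + 68 = -202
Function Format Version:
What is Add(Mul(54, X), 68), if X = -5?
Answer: -202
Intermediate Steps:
Add(Mul(54, X), 68) = Add(Mul(54, -5), 68) = Add(-270, 68) = -202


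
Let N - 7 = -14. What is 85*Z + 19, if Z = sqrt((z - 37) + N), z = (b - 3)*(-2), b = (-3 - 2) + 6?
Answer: 19 + 170*I*sqrt(10) ≈ 19.0 + 537.59*I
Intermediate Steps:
N = -7 (N = 7 - 14 = -7)
b = 1 (b = -5 + 6 = 1)
z = 4 (z = (1 - 3)*(-2) = -2*(-2) = 4)
Z = 2*I*sqrt(10) (Z = sqrt((4 - 37) - 7) = sqrt(-33 - 7) = sqrt(-40) = 2*I*sqrt(10) ≈ 6.3246*I)
85*Z + 19 = 85*(2*I*sqrt(10)) + 19 = 170*I*sqrt(10) + 19 = 19 + 170*I*sqrt(10)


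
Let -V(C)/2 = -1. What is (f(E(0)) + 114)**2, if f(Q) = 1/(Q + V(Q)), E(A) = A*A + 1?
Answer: 117649/9 ≈ 13072.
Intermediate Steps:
V(C) = 2 (V(C) = -2*(-1) = 2)
E(A) = 1 + A**2 (E(A) = A**2 + 1 = 1 + A**2)
f(Q) = 1/(2 + Q) (f(Q) = 1/(Q + 2) = 1/(2 + Q))
(f(E(0)) + 114)**2 = (1/(2 + (1 + 0**2)) + 114)**2 = (1/(2 + (1 + 0)) + 114)**2 = (1/(2 + 1) + 114)**2 = (1/3 + 114)**2 = (343/3)**2 = 117649/9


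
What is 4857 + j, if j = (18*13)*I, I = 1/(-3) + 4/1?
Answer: 5715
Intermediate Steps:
I = 11/3 (I = 1*(-1/3) + 4*1 = -1/3 + 4 = 11/3 ≈ 3.6667)
j = 858 (j = (18*13)*(11/3) = 234*(11/3) = 858)
4857 + j = 4857 + 858 = 5715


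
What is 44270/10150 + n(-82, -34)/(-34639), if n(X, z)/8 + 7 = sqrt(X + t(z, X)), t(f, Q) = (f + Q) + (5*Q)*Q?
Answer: 153403693/35158585 - 8*sqrt(33422)/34639 ≈ 4.3210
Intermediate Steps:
t(f, Q) = Q + f + 5*Q**2 (t(f, Q) = (Q + f) + 5*Q**2 = Q + f + 5*Q**2)
n(X, z) = -56 + 8*sqrt(z + 2*X + 5*X**2) (n(X, z) = -56 + 8*sqrt(X + (X + z + 5*X**2)) = -56 + 8*sqrt(z + 2*X + 5*X**2))
44270/10150 + n(-82, -34)/(-34639) = 44270/10150 + (-56 + 8*sqrt(-34 + 2*(-82) + 5*(-82)**2))/(-34639) = 44270*(1/10150) + (-56 + 8*sqrt(-34 - 164 + 5*6724))*(-1/34639) = 4427/1015 + (-56 + 8*sqrt(-34 - 164 + 33620))*(-1/34639) = 4427/1015 + (-56 + 8*sqrt(33422))*(-1/34639) = 4427/1015 + (56/34639 - 8*sqrt(33422)/34639) = 153403693/35158585 - 8*sqrt(33422)/34639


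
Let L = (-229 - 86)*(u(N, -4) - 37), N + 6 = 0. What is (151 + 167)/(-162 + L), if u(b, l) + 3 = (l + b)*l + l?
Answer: 53/183 ≈ 0.28962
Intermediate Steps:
N = -6 (N = -6 + 0 = -6)
u(b, l) = -3 + l + l*(b + l) (u(b, l) = -3 + ((l + b)*l + l) = -3 + ((b + l)*l + l) = -3 + (l*(b + l) + l) = -3 + (l + l*(b + l)) = -3 + l + l*(b + l))
L = 1260 (L = (-229 - 86)*((-3 - 4 + (-4)² - 6*(-4)) - 37) = -315*((-3 - 4 + 16 + 24) - 37) = -315*(33 - 37) = -315*(-4) = 1260)
(151 + 167)/(-162 + L) = (151 + 167)/(-162 + 1260) = 318/1098 = 318*(1/1098) = 53/183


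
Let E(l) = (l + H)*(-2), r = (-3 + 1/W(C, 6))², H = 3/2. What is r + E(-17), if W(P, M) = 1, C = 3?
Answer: 35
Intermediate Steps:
H = 3/2 (H = 3*(½) = 3/2 ≈ 1.5000)
r = 4 (r = (-3 + 1/1)² = (-3 + 1)² = (-2)² = 4)
E(l) = -3 - 2*l (E(l) = (l + 3/2)*(-2) = (3/2 + l)*(-2) = -3 - 2*l)
r + E(-17) = 4 + (-3 - 2*(-17)) = 4 + (-3 + 34) = 4 + 31 = 35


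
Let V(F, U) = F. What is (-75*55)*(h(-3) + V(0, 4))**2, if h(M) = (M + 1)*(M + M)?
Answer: -594000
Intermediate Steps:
h(M) = 2*M*(1 + M) (h(M) = (1 + M)*(2*M) = 2*M*(1 + M))
(-75*55)*(h(-3) + V(0, 4))**2 = (-75*55)*(2*(-3)*(1 - 3) + 0)**2 = -4125*(2*(-3)*(-2) + 0)**2 = -4125*(12 + 0)**2 = -4125*12**2 = -4125*144 = -594000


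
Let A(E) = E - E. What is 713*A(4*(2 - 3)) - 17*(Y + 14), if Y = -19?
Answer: 85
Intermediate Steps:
A(E) = 0
713*A(4*(2 - 3)) - 17*(Y + 14) = 713*0 - 17*(-19 + 14) = 0 - 17*(-5) = 0 - 1*(-85) = 0 + 85 = 85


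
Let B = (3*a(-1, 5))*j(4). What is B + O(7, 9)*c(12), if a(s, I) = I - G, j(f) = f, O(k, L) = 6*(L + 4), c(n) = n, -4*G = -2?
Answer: 990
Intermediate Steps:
G = 1/2 (G = -1/4*(-2) = 1/2 ≈ 0.50000)
O(k, L) = 24 + 6*L (O(k, L) = 6*(4 + L) = 24 + 6*L)
a(s, I) = -1/2 + I (a(s, I) = I - 1*1/2 = I - 1/2 = -1/2 + I)
B = 54 (B = (3*(-1/2 + 5))*4 = (3*(9/2))*4 = (27/2)*4 = 54)
B + O(7, 9)*c(12) = 54 + (24 + 6*9)*12 = 54 + (24 + 54)*12 = 54 + 78*12 = 54 + 936 = 990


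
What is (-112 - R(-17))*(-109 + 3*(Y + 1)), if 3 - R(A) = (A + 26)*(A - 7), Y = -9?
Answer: 44023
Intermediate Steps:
R(A) = 3 - (-7 + A)*(26 + A) (R(A) = 3 - (A + 26)*(A - 7) = 3 - (26 + A)*(-7 + A) = 3 - (-7 + A)*(26 + A))
(-112 - R(-17))*(-109 + 3*(Y + 1)) = (-112 - (185 - 1*(-17)² - 19*(-17)))*(-109 + 3*(-9 + 1)) = (-112 - (185 - 1*289 + 323))*(-109 + 3*(-8)) = (-112 - (185 - 289 + 323))*(-109 - 24) = (-112 - 1*219)*(-133) = (-112 - 219)*(-133) = -331*(-133) = 44023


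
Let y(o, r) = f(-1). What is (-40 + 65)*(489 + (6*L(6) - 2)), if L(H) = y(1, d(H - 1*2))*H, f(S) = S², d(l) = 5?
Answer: 13075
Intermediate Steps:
y(o, r) = 1 (y(o, r) = (-1)² = 1)
L(H) = H (L(H) = 1*H = H)
(-40 + 65)*(489 + (6*L(6) - 2)) = (-40 + 65)*(489 + (6*6 - 2)) = 25*(489 + (36 - 2)) = 25*(489 + 34) = 25*523 = 13075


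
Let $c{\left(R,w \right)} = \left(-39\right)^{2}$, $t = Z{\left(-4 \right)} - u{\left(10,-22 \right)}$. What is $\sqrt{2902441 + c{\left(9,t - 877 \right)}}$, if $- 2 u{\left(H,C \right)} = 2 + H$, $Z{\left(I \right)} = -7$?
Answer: $\sqrt{2903962} \approx 1704.1$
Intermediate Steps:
$u{\left(H,C \right)} = -1 - \frac{H}{2}$ ($u{\left(H,C \right)} = - \frac{2 + H}{2} = -1 - \frac{H}{2}$)
$t = -1$ ($t = -7 - \left(-1 - 5\right) = -7 - -6 = -7 + 6 = -1$)
$c{\left(R,w \right)} = 1521$
$\sqrt{2902441 + c{\left(9,t - 877 \right)}} = \sqrt{2902441 + 1521} = \sqrt{2903962}$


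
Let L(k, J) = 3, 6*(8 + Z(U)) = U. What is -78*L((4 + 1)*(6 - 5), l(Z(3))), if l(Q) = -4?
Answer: -234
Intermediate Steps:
Z(U) = -8 + U/6
-78*L((4 + 1)*(6 - 5), l(Z(3))) = -78*3 = -234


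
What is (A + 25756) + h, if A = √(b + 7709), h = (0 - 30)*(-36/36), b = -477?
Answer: 25786 + 8*√113 ≈ 25871.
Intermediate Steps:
h = 30 (h = -(-1080)/36 = -30*(-1) = 30)
A = 8*√113 (A = √(-477 + 7709) = √7232 = 8*√113 ≈ 85.041)
(A + 25756) + h = (8*√113 + 25756) + 30 = (25756 + 8*√113) + 30 = 25786 + 8*√113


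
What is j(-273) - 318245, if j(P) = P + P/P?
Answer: -318517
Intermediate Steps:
j(P) = 1 + P (j(P) = P + 1 = 1 + P)
j(-273) - 318245 = (1 - 273) - 318245 = -272 - 318245 = -318517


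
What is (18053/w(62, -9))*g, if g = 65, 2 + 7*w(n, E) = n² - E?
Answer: 8214115/3851 ≈ 2133.0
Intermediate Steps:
w(n, E) = -2/7 - E/7 + n²/7 (w(n, E) = -2/7 + (n² - E)/7 = -2/7 + (-E/7 + n²/7) = -2/7 - E/7 + n²/7)
(18053/w(62, -9))*g = (18053/(-2/7 - ⅐*(-9) + (⅐)*62²))*65 = (18053/(-2/7 + 9/7 + (⅐)*3844))*65 = (18053/(-2/7 + 9/7 + 3844/7))*65 = (18053/(3851/7))*65 = (18053*(7/3851))*65 = (126371/3851)*65 = 8214115/3851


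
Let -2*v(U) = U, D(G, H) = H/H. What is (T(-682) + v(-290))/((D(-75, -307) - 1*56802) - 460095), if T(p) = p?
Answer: 537/516896 ≈ 0.0010389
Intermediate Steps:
D(G, H) = 1
v(U) = -U/2
(T(-682) + v(-290))/((D(-75, -307) - 1*56802) - 460095) = (-682 - ½*(-290))/((1 - 1*56802) - 460095) = (-682 + 145)/((1 - 56802) - 460095) = -537/(-56801 - 460095) = -537/(-516896) = -537*(-1/516896) = 537/516896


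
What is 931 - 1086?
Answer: -155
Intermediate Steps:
931 - 1086 = -155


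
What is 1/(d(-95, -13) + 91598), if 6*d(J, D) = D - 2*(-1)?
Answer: 6/549577 ≈ 1.0917e-5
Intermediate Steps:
d(J, D) = ⅓ + D/6 (d(J, D) = (D - 2*(-1))/6 = (D + 2)/6 = (2 + D)/6 = ⅓ + D/6)
1/(d(-95, -13) + 91598) = 1/((⅓ + (⅙)*(-13)) + 91598) = 1/((⅓ - 13/6) + 91598) = 1/(-11/6 + 91598) = 1/(549577/6) = 6/549577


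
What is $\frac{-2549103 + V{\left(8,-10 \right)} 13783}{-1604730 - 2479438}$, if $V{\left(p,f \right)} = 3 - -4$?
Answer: $\frac{1226311}{2042084} \approx 0.60052$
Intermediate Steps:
$V{\left(p,f \right)} = 7$ ($V{\left(p,f \right)} = 3 + 4 = 7$)
$\frac{-2549103 + V{\left(8,-10 \right)} 13783}{-1604730 - 2479438} = \frac{-2549103 + 7 \cdot 13783}{-1604730 - 2479438} = \frac{-2549103 + 96481}{-1604730 - 2479438} = - \frac{2452622}{-4084168} = \left(-2452622\right) \left(- \frac{1}{4084168}\right) = \frac{1226311}{2042084}$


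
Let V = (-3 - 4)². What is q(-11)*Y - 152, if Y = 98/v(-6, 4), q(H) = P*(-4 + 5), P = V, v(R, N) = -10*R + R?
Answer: -1703/27 ≈ -63.074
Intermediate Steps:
v(R, N) = -9*R
V = 49 (V = (-7)² = 49)
P = 49
q(H) = 49 (q(H) = 49*(-4 + 5) = 49*1 = 49)
Y = 49/27 (Y = 98/((-9*(-6))) = 98/54 = 98*(1/54) = 49/27 ≈ 1.8148)
q(-11)*Y - 152 = 49*(49/27) - 152 = 2401/27 - 152 = -1703/27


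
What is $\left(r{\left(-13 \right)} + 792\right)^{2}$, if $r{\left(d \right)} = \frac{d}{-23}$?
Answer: $\frac{332296441}{529} \approx 6.2816 \cdot 10^{5}$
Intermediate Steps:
$r{\left(d \right)} = - \frac{d}{23}$ ($r{\left(d \right)} = d \left(- \frac{1}{23}\right) = - \frac{d}{23}$)
$\left(r{\left(-13 \right)} + 792\right)^{2} = \left(\left(- \frac{1}{23}\right) \left(-13\right) + 792\right)^{2} = \left(\frac{13}{23} + 792\right)^{2} = \left(\frac{18229}{23}\right)^{2} = \frac{332296441}{529}$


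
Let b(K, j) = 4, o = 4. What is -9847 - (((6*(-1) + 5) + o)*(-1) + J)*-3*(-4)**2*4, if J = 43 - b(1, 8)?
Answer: -2935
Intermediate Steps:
J = 39 (J = 43 - 1*4 = 43 - 4 = 39)
-9847 - (((6*(-1) + 5) + o)*(-1) + J)*-3*(-4)**2*4 = -9847 - (((6*(-1) + 5) + 4)*(-1) + 39)*-3*(-4)**2*4 = -9847 - (((-6 + 5) + 4)*(-1) + 39)*-3*16*4 = -9847 - ((-1 + 4)*(-1) + 39)*(-48*4) = -9847 - (3*(-1) + 39)*(-192) = -9847 - (-3 + 39)*(-192) = -9847 - 36*(-192) = -9847 - 1*(-6912) = -9847 + 6912 = -2935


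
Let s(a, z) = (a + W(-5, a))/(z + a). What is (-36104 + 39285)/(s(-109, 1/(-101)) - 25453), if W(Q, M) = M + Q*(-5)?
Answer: -35022810/280218037 ≈ -0.12498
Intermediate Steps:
W(Q, M) = M - 5*Q
s(a, z) = (25 + 2*a)/(a + z) (s(a, z) = (a + (a - 5*(-5)))/(z + a) = (a + (a + 25))/(a + z) = (a + (25 + a))/(a + z) = (25 + 2*a)/(a + z))
(-36104 + 39285)/(s(-109, 1/(-101)) - 25453) = (-36104 + 39285)/((25 + 2*(-109))/(-109 + 1/(-101)) - 25453) = 3181/((25 - 218)/(-109 - 1/101) - 25453) = 3181/(-193/(-11010/101) - 25453) = 3181/(-101/11010*(-193) - 25453) = 3181/(19493/11010 - 25453) = 3181/(-280218037/11010) = 3181*(-11010/280218037) = -35022810/280218037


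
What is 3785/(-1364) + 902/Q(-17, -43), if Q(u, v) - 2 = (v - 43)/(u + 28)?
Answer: -1721981/10912 ≈ -157.81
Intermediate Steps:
Q(u, v) = 2 + (-43 + v)/(28 + u) (Q(u, v) = 2 + (v - 43)/(u + 28) = 2 + (-43 + v)/(28 + u))
3785/(-1364) + 902/Q(-17, -43) = 3785/(-1364) + 902/(((13 - 43 + 2*(-17))/(28 - 17))) = 3785*(-1/1364) + 902/(((13 - 43 - 34)/11)) = -3785/1364 + 902/(((1/11)*(-64))) = -3785/1364 + 902/(-64/11) = -3785/1364 + 902*(-11/64) = -3785/1364 - 4961/32 = -1721981/10912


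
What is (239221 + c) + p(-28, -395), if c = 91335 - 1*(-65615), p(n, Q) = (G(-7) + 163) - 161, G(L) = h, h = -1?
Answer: 396172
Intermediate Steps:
G(L) = -1
p(n, Q) = 1 (p(n, Q) = (-1 + 163) - 161 = 162 - 161 = 1)
c = 156950 (c = 91335 + 65615 = 156950)
(239221 + c) + p(-28, -395) = (239221 + 156950) + 1 = 396171 + 1 = 396172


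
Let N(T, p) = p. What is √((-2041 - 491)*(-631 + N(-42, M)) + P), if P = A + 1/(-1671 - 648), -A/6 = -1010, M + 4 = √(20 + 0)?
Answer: √(8679060920361 - 27232981704*√5)/2319 ≈ 1265.9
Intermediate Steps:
M = -4 + 2*√5 (M = -4 + √(20 + 0) = -4 + √20 = -4 + 2*√5 ≈ 0.47214)
A = 6060 (A = -6*(-1010) = 6060)
P = 14053139/2319 (P = 6060 + 1/(-1671 - 648) = 6060 + 1/(-2319) = 6060 - 1/2319 = 14053139/2319 ≈ 6060.0)
√((-2041 - 491)*(-631 + N(-42, M)) + P) = √((-2041 - 491)*(-631 + (-4 + 2*√5)) + 14053139/2319) = √(-2532*(-635 + 2*√5) + 14053139/2319) = √((1607820 - 5064*√5) + 14053139/2319) = √(3742587719/2319 - 5064*√5)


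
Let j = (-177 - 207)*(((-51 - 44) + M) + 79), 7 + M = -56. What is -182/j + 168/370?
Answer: 1257277/2806080 ≈ 0.44805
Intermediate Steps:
M = -63 (M = -7 - 56 = -63)
j = 30336 (j = (-177 - 207)*(((-51 - 44) - 63) + 79) = -384*((-95 - 63) + 79) = -384*(-158 + 79) = -384*(-79) = 30336)
-182/j + 168/370 = -182/30336 + 168/370 = -182*1/30336 + 168*(1/370) = -91/15168 + 84/185 = 1257277/2806080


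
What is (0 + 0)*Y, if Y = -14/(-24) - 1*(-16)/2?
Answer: 0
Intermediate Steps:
Y = 103/12 (Y = -14*(-1/24) + 16*(½) = 7/12 + 8 = 103/12 ≈ 8.5833)
(0 + 0)*Y = (0 + 0)*(103/12) = 0*(103/12) = 0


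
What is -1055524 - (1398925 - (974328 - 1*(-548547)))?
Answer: -931574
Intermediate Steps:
-1055524 - (1398925 - (974328 - 1*(-548547))) = -1055524 - (1398925 - (974328 + 548547)) = -1055524 - (1398925 - 1*1522875) = -1055524 - (1398925 - 1522875) = -1055524 - 1*(-123950) = -1055524 + 123950 = -931574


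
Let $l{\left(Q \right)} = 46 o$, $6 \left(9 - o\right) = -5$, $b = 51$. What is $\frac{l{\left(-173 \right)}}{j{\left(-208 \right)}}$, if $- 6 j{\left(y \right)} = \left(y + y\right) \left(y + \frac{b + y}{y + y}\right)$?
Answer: $- \frac{2714}{86371} \approx -0.031423$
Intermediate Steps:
$o = \frac{59}{6}$ ($o = 9 - - \frac{5}{6} = 9 + \frac{5}{6} = \frac{59}{6} \approx 9.8333$)
$l{\left(Q \right)} = \frac{1357}{3}$ ($l{\left(Q \right)} = 46 \cdot \frac{59}{6} = \frac{1357}{3}$)
$j{\left(y \right)} = - \frac{y \left(y + \frac{51 + y}{2 y}\right)}{3}$ ($j{\left(y \right)} = - \frac{\left(y + y\right) \left(y + \frac{51 + y}{y + y}\right)}{6} = - \frac{2 y \left(y + \frac{51 + y}{2 y}\right)}{6} = - \frac{y \left(y + \frac{51 + y}{2 y}\right)}{3}$)
$\frac{l{\left(-173 \right)}}{j{\left(-208 \right)}} = \frac{1357}{3 \left(- \frac{17}{2} - \frac{\left(-208\right)^{2}}{3} - - \frac{104}{3}\right)} = \frac{1357}{3 \left(- \frac{17}{2} - \frac{43264}{3} + \frac{104}{3}\right)} = \frac{1357}{3 \left(- \frac{86371}{6}\right)} = \frac{1357}{3} \left(- \frac{6}{86371}\right) = - \frac{2714}{86371}$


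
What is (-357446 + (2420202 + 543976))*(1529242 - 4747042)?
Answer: -8387942229600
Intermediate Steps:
(-357446 + (2420202 + 543976))*(1529242 - 4747042) = (-357446 + 2964178)*(-3217800) = 2606732*(-3217800) = -8387942229600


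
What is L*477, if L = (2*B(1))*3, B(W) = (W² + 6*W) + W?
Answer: 22896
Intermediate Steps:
B(W) = W² + 7*W
L = 48 (L = (2*(1*(7 + 1)))*3 = (2*(1*8))*3 = (2*8)*3 = 16*3 = 48)
L*477 = 48*477 = 22896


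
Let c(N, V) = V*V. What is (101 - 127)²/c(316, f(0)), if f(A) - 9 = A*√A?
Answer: 676/81 ≈ 8.3457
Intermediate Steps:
f(A) = 9 + A^(3/2) (f(A) = 9 + A*√A = 9 + A^(3/2))
c(N, V) = V²
(101 - 127)²/c(316, f(0)) = (101 - 127)²/((9 + 0^(3/2))²) = (-26)²/((9 + 0)²) = 676/(9²) = 676/81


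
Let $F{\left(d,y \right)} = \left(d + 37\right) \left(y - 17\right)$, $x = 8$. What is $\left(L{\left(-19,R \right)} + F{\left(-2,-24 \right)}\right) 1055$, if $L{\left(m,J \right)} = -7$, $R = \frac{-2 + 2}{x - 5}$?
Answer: $-1521310$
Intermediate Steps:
$R = 0$ ($R = \frac{-2 + 2}{8 - 5} = \frac{0}{3} = 0 \cdot \frac{1}{3} = 0$)
$F{\left(d,y \right)} = \left(-17 + y\right) \left(37 + d\right)$ ($F{\left(d,y \right)} = \left(37 + d\right) \left(-17 + y\right) = \left(-17 + y\right) \left(37 + d\right)$)
$\left(L{\left(-19,R \right)} + F{\left(-2,-24 \right)}\right) 1055 = \left(-7 - 1435\right) 1055 = \left(-1442\right) 1055 = -1521310$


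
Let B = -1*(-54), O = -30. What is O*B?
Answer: -1620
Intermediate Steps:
B = 54
O*B = -30*54 = -1620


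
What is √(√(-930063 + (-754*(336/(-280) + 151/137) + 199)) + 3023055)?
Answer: √(1418492982375 + 685*I*√436280830570)/685 ≈ 1738.7 + 0.27729*I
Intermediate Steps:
√(√(-930063 + (-754*(336/(-280) + 151/137) + 199)) + 3023055) = √(√(-930063 + (-754*(336*(-1/280) + 151*(1/137)) + 199)) + 3023055) = √(√(-930063 + (-754*(-6/5 + 151/137) + 199)) + 3023055) = √(√(-930063 + (-754*(-67/685) + 199)) + 3023055) = √(√(-930063 + (50518/685 + 199)) + 3023055) = √(√(-930063 + 186833/685) + 3023055) = √(√(-636906322/685) + 3023055) = √(I*√436280830570/685 + 3023055) = √(3023055 + I*√436280830570/685)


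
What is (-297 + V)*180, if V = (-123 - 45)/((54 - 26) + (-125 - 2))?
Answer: -584700/11 ≈ -53155.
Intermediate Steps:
V = 56/33 (V = -168/(28 - 127) = -168/(-99) = -168*(-1/99) = 56/33 ≈ 1.6970)
(-297 + V)*180 = (-297 + 56/33)*180 = -9745/33*180 = -584700/11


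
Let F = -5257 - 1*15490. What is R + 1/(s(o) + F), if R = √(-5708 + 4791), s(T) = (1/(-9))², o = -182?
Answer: -81/1680506 + I*√917 ≈ -4.82e-5 + 30.282*I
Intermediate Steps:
s(T) = 1/81 (s(T) = (-⅑)² = 1/81)
F = -20747 (F = -5257 - 15490 = -20747)
R = I*√917 (R = √(-917) = I*√917 ≈ 30.282*I)
R + 1/(s(o) + F) = I*√917 + 1/(1/81 - 20747) = I*√917 + 1/(-1680506/81) = I*√917 - 81/1680506 = -81/1680506 + I*√917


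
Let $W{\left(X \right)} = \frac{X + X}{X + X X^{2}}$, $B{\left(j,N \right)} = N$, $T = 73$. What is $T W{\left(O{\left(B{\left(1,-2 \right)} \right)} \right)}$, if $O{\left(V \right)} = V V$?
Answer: $\frac{146}{17} \approx 8.5882$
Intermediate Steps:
$O{\left(V \right)} = V^{2}$
$W{\left(X \right)} = \frac{2 X}{X + X^{3}}$
$T W{\left(O{\left(B{\left(1,-2 \right)} \right)} \right)} = 73 \frac{2}{1 + \left(\left(-2\right)^{2}\right)^{2}} = 73 \frac{2}{1 + 4^{2}} = 73 \frac{2}{1 + 16} = 73 \cdot \frac{2}{17} = \frac{146}{17}$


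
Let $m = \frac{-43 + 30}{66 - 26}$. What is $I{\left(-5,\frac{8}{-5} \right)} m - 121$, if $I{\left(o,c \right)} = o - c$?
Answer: $- \frac{23979}{200} \approx -119.9$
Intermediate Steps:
$m = - \frac{13}{40} \approx -0.325$
$I{\left(-5,\frac{8}{-5} \right)} m - 121 = \left(-5 - \frac{8}{-5}\right) \left(- \frac{13}{40}\right) - 121 = \left(-5 - 8 \left(- \frac{1}{5}\right)\right) \left(- \frac{13}{40}\right) - 121 = \left(-5 - - \frac{8}{5}\right) \left(- \frac{13}{40}\right) - 121 = \left(-5 + \frac{8}{5}\right) \left(- \frac{13}{40}\right) - 121 = \left(- \frac{17}{5}\right) \left(- \frac{13}{40}\right) - 121 = \frac{221}{200} - 121 = - \frac{23979}{200}$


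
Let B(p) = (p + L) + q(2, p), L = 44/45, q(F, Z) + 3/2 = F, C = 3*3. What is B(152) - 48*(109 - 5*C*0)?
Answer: -457067/90 ≈ -5078.5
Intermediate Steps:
C = 9
q(F, Z) = -3/2 + F
L = 44/45 (L = 44*(1/45) = 44/45 ≈ 0.97778)
B(p) = 133/90 + p (B(p) = (p + 44/45) + (-3/2 + 2) = (44/45 + p) + ½ = 133/90 + p)
B(152) - 48*(109 - 5*C*0) = (133/90 + 152) - 48*(109 - 5*9*0) = 13813/90 - 48*(109 - 45*0) = 13813/90 - 48*(109 + 0) = 13813/90 - 48*109 = 13813/90 - 1*5232 = 13813/90 - 5232 = -457067/90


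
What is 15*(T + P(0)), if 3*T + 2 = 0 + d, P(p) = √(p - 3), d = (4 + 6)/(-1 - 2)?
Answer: -80/3 + 15*I*√3 ≈ -26.667 + 25.981*I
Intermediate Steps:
d = -10/3 (d = 10/(-3) = 10*(-⅓) = -10/3 ≈ -3.3333)
P(p) = √(-3 + p)
T = -16/9 (T = -⅔ + (0 - 10/3)/3 = -⅔ + (⅓)*(-10/3) = -⅔ - 10/9 = -16/9 ≈ -1.7778)
15*(T + P(0)) = 15*(-16/9 + √(-3 + 0)) = 15*(-16/9 + √(-3)) = 15*(-16/9 + I*√3) = -80/3 + 15*I*√3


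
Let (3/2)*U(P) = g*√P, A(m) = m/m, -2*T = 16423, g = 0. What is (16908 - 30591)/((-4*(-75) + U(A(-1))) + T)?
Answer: 27366/15823 ≈ 1.7295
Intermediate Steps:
T = -16423/2 (T = -½*16423 = -16423/2 ≈ -8211.5)
A(m) = 1
U(P) = 0 (U(P) = 2*(0*√P)/3 = (⅔)*0 = 0)
(16908 - 30591)/((-4*(-75) + U(A(-1))) + T) = (16908 - 30591)/((-4*(-75) + 0) - 16423/2) = -13683/((300 + 0) - 16423/2) = -13683/(300 - 16423/2) = -13683/(-15823/2) = -13683*(-2/15823) = 27366/15823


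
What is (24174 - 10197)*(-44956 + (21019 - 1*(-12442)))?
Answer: -160665615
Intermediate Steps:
(24174 - 10197)*(-44956 + (21019 - 1*(-12442))) = 13977*(-44956 + (21019 + 12442)) = 13977*(-44956 + 33461) = 13977*(-11495) = -160665615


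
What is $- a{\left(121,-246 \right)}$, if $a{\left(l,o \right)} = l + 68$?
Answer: $-189$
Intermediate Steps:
$a{\left(l,o \right)} = 68 + l$
$- a{\left(121,-246 \right)} = - (68 + 121) = \left(-1\right) 189 = -189$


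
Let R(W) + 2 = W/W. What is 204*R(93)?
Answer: -204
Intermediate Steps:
R(W) = -1 (R(W) = -2 + W/W = -2 + 1 = -1)
204*R(93) = 204*(-1) = -204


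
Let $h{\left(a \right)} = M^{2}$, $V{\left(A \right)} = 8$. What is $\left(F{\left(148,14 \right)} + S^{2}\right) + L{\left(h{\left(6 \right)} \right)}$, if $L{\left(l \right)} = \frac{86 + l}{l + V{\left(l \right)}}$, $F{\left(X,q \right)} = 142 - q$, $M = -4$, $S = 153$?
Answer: $\frac{94165}{4} \approx 23541.0$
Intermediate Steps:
$h{\left(a \right)} = 16$ ($h{\left(a \right)} = \left(-4\right)^{2} = 16$)
$L{\left(l \right)} = \frac{86 + l}{8 + l}$ ($L{\left(l \right)} = \frac{86 + l}{l + 8} = \frac{86 + l}{8 + l}$)
$\left(F{\left(148,14 \right)} + S^{2}\right) + L{\left(h{\left(6 \right)} \right)} = \left(\left(142 - 14\right) + 153^{2}\right) + \frac{86 + 16}{8 + 16} = \left(\left(142 - 14\right) + 23409\right) + \frac{1}{24} \cdot 102 = \left(128 + 23409\right) + \frac{1}{24} \cdot 102 = 23537 + \frac{17}{4} = \frac{94165}{4}$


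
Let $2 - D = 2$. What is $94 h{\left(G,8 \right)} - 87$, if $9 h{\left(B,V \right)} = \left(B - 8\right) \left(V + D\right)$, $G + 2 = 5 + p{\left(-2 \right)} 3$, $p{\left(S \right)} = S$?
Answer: $- \frac{9055}{9} \approx -1006.1$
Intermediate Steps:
$D = 0$ ($D = 2 - 2 = 0$)
$G = -3$ ($G = -2 + \left(5 - 6\right) = -2 - 1 = -3$)
$h{\left(B,V \right)} = \frac{V \left(-8 + B\right)}{9}$ ($h{\left(B,V \right)} = \frac{\left(B - 8\right) \left(V + 0\right)}{9} = \frac{\left(-8 + B\right) V}{9} = \frac{V \left(-8 + B\right)}{9}$)
$94 h{\left(G,8 \right)} - 87 = 94 \cdot \frac{1}{9} \cdot 8 \left(-8 - 3\right) - 87 = 94 \cdot \frac{1}{9} \cdot 8 \left(-11\right) - 87 = 94 \left(- \frac{88}{9}\right) - 87 = - \frac{8272}{9} - 87 = - \frac{9055}{9}$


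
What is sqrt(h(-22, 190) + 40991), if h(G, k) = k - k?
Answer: sqrt(40991) ≈ 202.46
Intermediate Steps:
h(G, k) = 0
sqrt(h(-22, 190) + 40991) = sqrt(0 + 40991) = sqrt(40991)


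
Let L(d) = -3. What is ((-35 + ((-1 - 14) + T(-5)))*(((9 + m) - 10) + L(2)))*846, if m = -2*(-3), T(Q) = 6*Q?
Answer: -135360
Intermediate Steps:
m = 6
((-35 + ((-1 - 14) + T(-5)))*(((9 + m) - 10) + L(2)))*846 = ((-35 + ((-1 - 14) + 6*(-5)))*(((9 + 6) - 10) - 3))*846 = ((-35 + (-15 - 30))*((15 - 10) - 3))*846 = ((-35 - 45)*(5 - 3))*846 = -80*2*846 = -160*846 = -135360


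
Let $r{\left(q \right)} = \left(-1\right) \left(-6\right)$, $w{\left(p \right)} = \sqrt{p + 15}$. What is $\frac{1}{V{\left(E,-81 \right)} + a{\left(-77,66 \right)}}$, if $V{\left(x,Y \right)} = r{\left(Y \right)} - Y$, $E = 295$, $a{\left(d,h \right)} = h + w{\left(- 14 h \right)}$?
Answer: $\frac{17}{2702} - \frac{i \sqrt{101}}{8106} \approx 0.0062916 - 0.0012398 i$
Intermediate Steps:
$w{\left(p \right)} = \sqrt{15 + p}$
$r{\left(q \right)} = 6$
$a{\left(d,h \right)} = h + \sqrt{15 - 14 h}$
$V{\left(x,Y \right)} = 6 - Y$
$\frac{1}{V{\left(E,-81 \right)} + a{\left(-77,66 \right)}} = \frac{1}{\left(6 - -81\right) + \left(66 + \sqrt{15 - 924}\right)} = \frac{1}{\left(6 + 81\right) + \left(66 + \sqrt{15 - 924}\right)} = \frac{1}{87 + \left(66 + \sqrt{-909}\right)} = \frac{1}{87 + \left(66 + 3 i \sqrt{101}\right)} = \frac{1}{153 + 3 i \sqrt{101}}$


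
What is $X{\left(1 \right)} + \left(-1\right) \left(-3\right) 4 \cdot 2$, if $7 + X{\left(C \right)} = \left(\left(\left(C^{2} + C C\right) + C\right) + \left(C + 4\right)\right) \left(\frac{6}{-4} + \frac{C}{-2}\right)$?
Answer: $1$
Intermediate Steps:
$X{\left(C \right)} = -7 + \left(- \frac{3}{2} - \frac{C}{2}\right) \left(4 + 2 C + 2 C^{2}\right)$ ($X{\left(C \right)} = -7 + \left(\left(\left(C^{2} + C C\right) + C\right) + \left(C + 4\right)\right) \left(\frac{6}{-4} + \frac{C}{-2}\right) = -7 + \left(\left(\left(C^{2} + C^{2}\right) + C\right) + \left(4 + C\right)\right) \left(6 \left(- \frac{1}{4}\right) + C \left(- \frac{1}{2}\right)\right) = -7 + \left(\left(2 C^{2} + C\right) + \left(4 + C\right)\right) \left(- \frac{3}{2} - \frac{C}{2}\right) = -7 + \left(\left(C + 2 C^{2}\right) + \left(4 + C\right)\right) \left(- \frac{3}{2} - \frac{C}{2}\right) = -7 + \left(4 + 2 C + 2 C^{2}\right) \left(- \frac{3}{2} - \frac{C}{2}\right) = -7 + \left(- \frac{3}{2} - \frac{C}{2}\right) \left(4 + 2 C + 2 C^{2}\right)$)
$X{\left(1 \right)} + \left(-1\right) \left(-3\right) 4 \cdot 2 = \left(-13 - 1^{3} - 5 - 4 \cdot 1^{2}\right) + \left(-1\right) \left(-3\right) 4 \cdot 2 = \left(-13 - 1 - 5 - 4\right) + 3 \cdot 4 \cdot 2 = \left(-13 - 1 - 5 - 4\right) + 12 \cdot 2 = -23 + 24 = 1$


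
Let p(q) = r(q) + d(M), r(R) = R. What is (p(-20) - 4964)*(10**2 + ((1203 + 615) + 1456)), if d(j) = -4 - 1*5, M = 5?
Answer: -16846382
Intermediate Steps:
d(j) = -9 (d(j) = -4 - 5 = -9)
p(q) = -9 + q (p(q) = q - 9 = -9 + q)
(p(-20) - 4964)*(10**2 + ((1203 + 615) + 1456)) = ((-9 - 20) - 4964)*(10**2 + ((1203 + 615) + 1456)) = (-29 - 4964)*(100 + (1818 + 1456)) = -4993*(100 + 3274) = -4993*3374 = -16846382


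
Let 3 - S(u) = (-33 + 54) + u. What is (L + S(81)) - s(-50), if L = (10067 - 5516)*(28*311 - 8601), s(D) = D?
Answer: 486908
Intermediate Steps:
S(u) = -18 - u (S(u) = 3 - ((-33 + 54) + u) = 3 - (21 + u) = 3 + (-21 - u) = -18 - u)
L = 486957 (L = 4551*(8708 - 8601) = 4551*107 = 486957)
(L + S(81)) - s(-50) = (486957 + (-18 - 1*81)) - 1*(-50) = (486957 + (-18 - 81)) + 50 = (486957 - 99) + 50 = 486858 + 50 = 486908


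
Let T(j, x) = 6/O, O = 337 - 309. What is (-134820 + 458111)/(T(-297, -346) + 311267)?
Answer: 4526074/4357741 ≈ 1.0386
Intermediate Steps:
O = 28
T(j, x) = 3/14 (T(j, x) = 6/28 = 6*(1/28) = 3/14)
(-134820 + 458111)/(T(-297, -346) + 311267) = (-134820 + 458111)/(3/14 + 311267) = 323291/(4357741/14) = 323291*(14/4357741) = 4526074/4357741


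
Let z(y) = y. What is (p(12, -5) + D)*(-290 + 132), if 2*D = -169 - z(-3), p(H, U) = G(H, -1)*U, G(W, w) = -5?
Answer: 9164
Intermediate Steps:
p(H, U) = -5*U
D = -83 (D = (-169 - 1*(-3))/2 = (-169 + 3)/2 = (½)*(-166) = -83)
(p(12, -5) + D)*(-290 + 132) = (-5*(-5) - 83)*(-290 + 132) = (25 - 83)*(-158) = -58*(-158) = 9164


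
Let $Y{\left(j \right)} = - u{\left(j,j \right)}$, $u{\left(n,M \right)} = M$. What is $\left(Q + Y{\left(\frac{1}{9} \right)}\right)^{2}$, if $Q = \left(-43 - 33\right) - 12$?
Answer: $\frac{628849}{81} \approx 7763.6$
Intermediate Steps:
$Y{\left(j \right)} = - j$
$Q = -88$ ($Q = -76 - 12 = -88$)
$\left(Q + Y{\left(\frac{1}{9} \right)}\right)^{2} = \left(-88 - \frac{1}{9}\right)^{2} = \left(- \frac{793}{9}\right)^{2} = \frac{628849}{81}$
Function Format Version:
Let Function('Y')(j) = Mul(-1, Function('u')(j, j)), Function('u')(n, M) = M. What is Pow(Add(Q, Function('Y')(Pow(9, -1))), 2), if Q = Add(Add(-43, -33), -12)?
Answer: Rational(628849, 81) ≈ 7763.6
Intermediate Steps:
Function('Y')(j) = Mul(-1, j)
Q = -88 (Q = Add(-76, -12) = -88)
Pow(Add(Q, Function('Y')(Pow(9, -1))), 2) = Pow(Add(-88, Mul(-1, Pow(9, -1))), 2) = Pow(Add(-88, Mul(-1, Rational(1, 9))), 2) = Pow(Add(-88, Rational(-1, 9)), 2) = Pow(Rational(-793, 9), 2) = Rational(628849, 81)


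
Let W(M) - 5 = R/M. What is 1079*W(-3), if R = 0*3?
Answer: 5395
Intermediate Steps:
R = 0
W(M) = 5 (W(M) = 5 + 0/M = 5 + 0 = 5)
1079*W(-3) = 1079*5 = 5395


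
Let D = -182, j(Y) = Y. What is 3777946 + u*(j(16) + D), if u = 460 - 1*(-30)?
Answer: 3696606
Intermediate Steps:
u = 490 (u = 460 + 30 = 490)
3777946 + u*(j(16) + D) = 3777946 + 490*(16 - 182) = 3777946 + 490*(-166) = 3777946 - 81340 = 3696606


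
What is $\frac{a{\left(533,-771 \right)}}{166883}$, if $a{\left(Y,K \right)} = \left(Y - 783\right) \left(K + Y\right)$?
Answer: $\frac{59500}{166883} \approx 0.35654$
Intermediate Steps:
$a{\left(Y,K \right)} = \left(-783 + Y\right) \left(K + Y\right)$
$\frac{a{\left(533,-771 \right)}}{166883} = \frac{533^{2} - -603693 - 417339 - 410943}{166883} = \left(284089 + 603693 - 417339 - 410943\right) \frac{1}{166883} = 59500 \cdot \frac{1}{166883} = \frac{59500}{166883}$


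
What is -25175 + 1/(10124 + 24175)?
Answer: -863477324/34299 ≈ -25175.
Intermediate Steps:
-25175 + 1/(10124 + 24175) = -25175 + 1/34299 = -863477324/34299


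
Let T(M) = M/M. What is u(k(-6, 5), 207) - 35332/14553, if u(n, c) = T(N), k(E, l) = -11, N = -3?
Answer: -1889/1323 ≈ -1.4278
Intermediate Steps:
T(M) = 1
u(n, c) = 1
u(k(-6, 5), 207) - 35332/14553 = 1 - 35332/14553 = 1 - 35332*1/14553 = 1 - 3212/1323 = -1889/1323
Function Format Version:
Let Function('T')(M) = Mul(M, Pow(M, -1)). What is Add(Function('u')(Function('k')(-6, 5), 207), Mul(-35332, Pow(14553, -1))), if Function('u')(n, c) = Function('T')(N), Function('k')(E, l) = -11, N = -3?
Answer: Rational(-1889, 1323) ≈ -1.4278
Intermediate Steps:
Function('T')(M) = 1
Function('u')(n, c) = 1
Add(Function('u')(Function('k')(-6, 5), 207), Mul(-35332, Pow(14553, -1))) = Add(1, Mul(-35332, Pow(14553, -1))) = Add(1, Mul(-35332, Rational(1, 14553))) = Add(1, Rational(-3212, 1323)) = Rational(-1889, 1323)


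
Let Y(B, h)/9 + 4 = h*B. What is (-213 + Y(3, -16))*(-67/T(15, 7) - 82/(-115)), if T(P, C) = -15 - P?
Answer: -461491/230 ≈ -2006.5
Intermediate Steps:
Y(B, h) = -36 + 9*B*h (Y(B, h) = -36 + 9*(h*B) = -36 + 9*(B*h) = -36 + 9*B*h)
(-213 + Y(3, -16))*(-67/T(15, 7) - 82/(-115)) = (-213 + (-36 + 9*3*(-16)))*(-67/(-15 - 1*15) - 82/(-115)) = (-213 + (-36 - 432))*(-67/(-15 - 15) - 82*(-1/115)) = (-213 - 468)*(-67/(-30) + 82/115) = -681*(-67*(-1/30) + 82/115) = -681*(67/30 + 82/115) = -681*2033/690 = -461491/230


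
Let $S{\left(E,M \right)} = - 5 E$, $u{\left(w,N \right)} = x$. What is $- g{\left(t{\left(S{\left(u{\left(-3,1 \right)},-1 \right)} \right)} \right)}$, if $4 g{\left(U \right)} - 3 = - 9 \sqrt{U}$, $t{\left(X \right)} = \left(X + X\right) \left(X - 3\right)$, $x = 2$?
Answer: $- \frac{3}{4} + \frac{9 \sqrt{65}}{2} \approx 35.53$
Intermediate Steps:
$u{\left(w,N \right)} = 2$
$t{\left(X \right)} = 2 X \left(-3 + X\right)$
$g{\left(U \right)} = \frac{3}{4} - \frac{9 \sqrt{U}}{4}$ ($g{\left(U \right)} = \frac{3}{4} + \frac{\left(-9\right) \sqrt{U}}{4} = \frac{3}{4} - \frac{9 \sqrt{U}}{4}$)
$- g{\left(t{\left(S{\left(u{\left(-3,1 \right)},-1 \right)} \right)} \right)} = - (\frac{3}{4} - \frac{9 \sqrt{2 \left(\left(-5\right) 2\right) \left(-3 - 10\right)}}{4}) = - (\frac{3}{4} - \frac{9 \sqrt{2 \left(-10\right) \left(-3 - 10\right)}}{4}) = - (\frac{3}{4} - \frac{9 \sqrt{2 \left(-10\right) \left(-13\right)}}{4}) = - (\frac{3}{4} - \frac{9 \sqrt{260}}{4}) = - (\frac{3}{4} - \frac{9 \cdot 2 \sqrt{65}}{4}) = - (\frac{3}{4} - \frac{9 \sqrt{65}}{2}) = - \frac{3}{4} + \frac{9 \sqrt{65}}{2}$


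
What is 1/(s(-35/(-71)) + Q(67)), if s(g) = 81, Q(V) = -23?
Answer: 1/58 ≈ 0.017241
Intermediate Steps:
1/(s(-35/(-71)) + Q(67)) = 1/(81 - 23) = 1/58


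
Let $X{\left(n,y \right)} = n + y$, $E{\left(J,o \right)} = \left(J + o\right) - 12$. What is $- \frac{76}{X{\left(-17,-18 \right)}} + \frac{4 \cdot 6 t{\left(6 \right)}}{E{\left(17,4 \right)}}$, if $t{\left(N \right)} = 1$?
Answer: $\frac{508}{105} \approx 4.8381$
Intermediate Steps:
$E{\left(J,o \right)} = -12 + J + o$ ($E{\left(J,o \right)} = \left(J + o\right) - 12 = -12 + J + o$)
$- \frac{76}{X{\left(-17,-18 \right)}} + \frac{4 \cdot 6 t{\left(6 \right)}}{E{\left(17,4 \right)}} = - \frac{76}{-17 - 18} + \frac{4 \cdot 6 \cdot 1}{-12 + 17 + 4} = - \frac{76}{-35} + \frac{24 \cdot 1}{9} = \left(-76\right) \left(- \frac{1}{35}\right) + 24 \cdot \frac{1}{9} = \frac{76}{35} + \frac{8}{3} = \frac{508}{105}$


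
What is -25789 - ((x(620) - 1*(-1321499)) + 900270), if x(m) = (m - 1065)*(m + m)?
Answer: -1695758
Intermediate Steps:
x(m) = 2*m*(-1065 + m) (x(m) = (-1065 + m)*(2*m) = 2*m*(-1065 + m))
-25789 - ((x(620) - 1*(-1321499)) + 900270) = -25789 - ((2*620*(-1065 + 620) - 1*(-1321499)) + 900270) = -25789 - ((2*620*(-445) + 1321499) + 900270) = -25789 - ((-551800 + 1321499) + 900270) = -25789 - (769699 + 900270) = -25789 - 1*1669969 = -25789 - 1669969 = -1695758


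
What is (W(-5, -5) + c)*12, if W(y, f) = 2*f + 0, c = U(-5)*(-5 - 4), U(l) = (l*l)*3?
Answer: -8220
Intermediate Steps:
U(l) = 3*l² (U(l) = l²*3 = 3*l²)
c = -675 (c = (3*(-5)²)*(-5 - 4) = (3*25)*(-9) = 75*(-9) = -675)
W(y, f) = 2*f
(W(-5, -5) + c)*12 = (2*(-5) - 675)*12 = (-10 - 675)*12 = -685*12 = -8220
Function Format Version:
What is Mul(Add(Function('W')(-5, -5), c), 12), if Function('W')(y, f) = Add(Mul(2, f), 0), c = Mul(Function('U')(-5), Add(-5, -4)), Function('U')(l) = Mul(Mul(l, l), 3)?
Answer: -8220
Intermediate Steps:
Function('U')(l) = Mul(3, Pow(l, 2)) (Function('U')(l) = Mul(Pow(l, 2), 3) = Mul(3, Pow(l, 2)))
c = -675 (c = Mul(Mul(3, Pow(-5, 2)), Add(-5, -4)) = Mul(Mul(3, 25), -9) = Mul(75, -9) = -675)
Function('W')(y, f) = Mul(2, f)
Mul(Add(Function('W')(-5, -5), c), 12) = Mul(Add(Mul(2, -5), -675), 12) = Mul(Add(-10, -675), 12) = Mul(-685, 12) = -8220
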